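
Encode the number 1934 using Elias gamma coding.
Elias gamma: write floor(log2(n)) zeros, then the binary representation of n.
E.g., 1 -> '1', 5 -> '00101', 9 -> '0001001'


num_bits = floor(log2(1934)) + 1 = 11
leading_zeros = num_bits - 1 = 10
binary(1934) = 11110001110

Elias gamma(1934) = '0000000000' + '11110001110' = 000000000011110001110 (21 bits)


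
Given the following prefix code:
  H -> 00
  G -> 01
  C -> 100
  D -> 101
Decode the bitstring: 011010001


Decoding step by step:
Bits 01 -> G
Bits 101 -> D
Bits 00 -> H
Bits 01 -> G


Decoded message: GDHG


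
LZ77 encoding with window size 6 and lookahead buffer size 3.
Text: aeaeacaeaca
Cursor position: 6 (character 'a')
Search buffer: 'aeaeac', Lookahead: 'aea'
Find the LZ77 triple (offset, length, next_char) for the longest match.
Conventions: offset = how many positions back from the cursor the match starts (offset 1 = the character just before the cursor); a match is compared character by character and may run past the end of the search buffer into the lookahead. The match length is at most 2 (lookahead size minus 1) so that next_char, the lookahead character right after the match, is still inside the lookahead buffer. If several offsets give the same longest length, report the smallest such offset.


Try each offset into the search buffer:
  offset=1 (pos 5, char 'c'): match length 0
  offset=2 (pos 4, char 'a'): match length 1
  offset=3 (pos 3, char 'e'): match length 0
  offset=4 (pos 2, char 'a'): match length 2
  offset=5 (pos 1, char 'e'): match length 0
  offset=6 (pos 0, char 'a'): match length 2
Longest match has length 2, found at offsets 4, 6; take the smallest, offset 4.
next_char = character at position 6 + 2 = 8 -> 'a'

Best match: offset=4, length=2 (matching 'ae' starting at position 2)
LZ77 triple: (4, 2, 'a')


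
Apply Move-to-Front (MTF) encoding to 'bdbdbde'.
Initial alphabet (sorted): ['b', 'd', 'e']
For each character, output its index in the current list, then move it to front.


MTF encoding:
'b': index 0 in ['b', 'd', 'e'] -> ['b', 'd', 'e']
'd': index 1 in ['b', 'd', 'e'] -> ['d', 'b', 'e']
'b': index 1 in ['d', 'b', 'e'] -> ['b', 'd', 'e']
'd': index 1 in ['b', 'd', 'e'] -> ['d', 'b', 'e']
'b': index 1 in ['d', 'b', 'e'] -> ['b', 'd', 'e']
'd': index 1 in ['b', 'd', 'e'] -> ['d', 'b', 'e']
'e': index 2 in ['d', 'b', 'e'] -> ['e', 'd', 'b']


Output: [0, 1, 1, 1, 1, 1, 2]


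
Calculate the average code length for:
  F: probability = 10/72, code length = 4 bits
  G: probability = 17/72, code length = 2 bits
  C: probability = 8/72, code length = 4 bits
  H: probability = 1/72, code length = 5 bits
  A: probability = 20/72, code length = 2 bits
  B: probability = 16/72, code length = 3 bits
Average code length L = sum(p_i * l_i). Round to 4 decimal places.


Weighted contributions p_i * l_i:
  F: (10/72) * 4 = 40/72
  G: (17/72) * 2 = 34/72
  C: (8/72) * 4 = 32/72
  H: (1/72) * 5 = 5/72
  A: (20/72) * 2 = 40/72
  B: (16/72) * 3 = 48/72
Sum = (40 + 34 + 32 + 5 + 40 + 48)/72 = 199/72

L = 199/72 = 2.7639 bits/symbol


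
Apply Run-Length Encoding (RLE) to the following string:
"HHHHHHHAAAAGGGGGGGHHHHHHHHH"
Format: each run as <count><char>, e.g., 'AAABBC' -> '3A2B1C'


Scanning runs left to right:
  i=0: run of 'H' x 7 -> '7H'
  i=7: run of 'A' x 4 -> '4A'
  i=11: run of 'G' x 7 -> '7G'
  i=18: run of 'H' x 9 -> '9H'

RLE = 7H4A7G9H


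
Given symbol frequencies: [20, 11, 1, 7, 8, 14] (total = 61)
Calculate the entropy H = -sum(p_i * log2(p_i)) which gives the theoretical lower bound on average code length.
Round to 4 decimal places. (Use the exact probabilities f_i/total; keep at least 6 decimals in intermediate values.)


Per-symbol terms -p_i * log2(p_i) with p_i = f_i/61:
  p = 20/61 = 0.327869: log2(p) = -1.608809, -p*log2(p) = 0.527478
  p = 11/61 = 0.180328: log2(p) = -2.471306, -p*log2(p) = 0.445645
  p = 1/61 = 0.016393: log2(p) = -5.930737, -p*log2(p) = 0.097225
  p = 7/61 = 0.114754: log2(p) = -3.123382, -p*log2(p) = 0.358421
  p = 8/61 = 0.131148: log2(p) = -2.930737, -p*log2(p) = 0.384359
  p = 14/61 = 0.229508: log2(p) = -2.123382, -p*log2(p) = 0.487334
H = 0.527478 + 0.445645 + 0.097225 + 0.358421 + 0.384359 + 0.487334 = 2.300462

H = 2.3005 bits/symbol


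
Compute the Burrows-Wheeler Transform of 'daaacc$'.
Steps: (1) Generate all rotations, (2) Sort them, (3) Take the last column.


Rotations (sorted):
  0: $daaacc -> last char: c
  1: aaacc$d -> last char: d
  2: aacc$da -> last char: a
  3: acc$daa -> last char: a
  4: c$daaac -> last char: c
  5: cc$daaa -> last char: a
  6: daaacc$ -> last char: $


BWT = cdaaca$


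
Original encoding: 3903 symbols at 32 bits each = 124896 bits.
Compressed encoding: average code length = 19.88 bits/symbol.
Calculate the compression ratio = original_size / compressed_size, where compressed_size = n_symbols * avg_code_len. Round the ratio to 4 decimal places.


original_size = n_symbols * orig_bits = 3903 * 32 = 124896 bits
compressed_size = n_symbols * avg_code_len = 3903 * 19.88 = 77591.64 bits
ratio = original_size / compressed_size = 124896 / 77591.64 = 1.6097

Compression ratio = 1.6097


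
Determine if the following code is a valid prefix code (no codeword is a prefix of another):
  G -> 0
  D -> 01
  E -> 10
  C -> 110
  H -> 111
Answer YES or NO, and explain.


Checking each pair (does one codeword prefix another?):
  G='0' vs D='01': prefix -- VIOLATION

NO -- this is NOT a valid prefix code. G (0) is a prefix of D (01).


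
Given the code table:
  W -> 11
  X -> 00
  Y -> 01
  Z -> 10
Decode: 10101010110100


Decoding:
10 -> Z
10 -> Z
10 -> Z
10 -> Z
11 -> W
01 -> Y
00 -> X


Result: ZZZZWYX


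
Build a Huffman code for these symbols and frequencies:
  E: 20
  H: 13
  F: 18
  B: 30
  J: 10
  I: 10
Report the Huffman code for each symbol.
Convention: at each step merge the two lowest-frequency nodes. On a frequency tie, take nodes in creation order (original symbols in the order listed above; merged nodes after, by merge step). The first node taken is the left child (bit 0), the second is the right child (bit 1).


Huffman tree construction:
Step 1: Merge J(10) + I(10) = 20
Step 2: Merge H(13) + F(18) = 31
Step 3: Merge E(20) + (J+I)(20) = 40
Step 4: Merge B(30) + (H+F)(31) = 61
Step 5: Merge (E+(J+I))(40) + (B+(H+F))(61) = 101
Read each symbol's code off the tree from the root (left child = 0, right child = 1).

Codes:
  E: 00 (length 2)
  H: 110 (length 3)
  F: 111 (length 3)
  B: 10 (length 2)
  J: 010 (length 3)
  I: 011 (length 3)
Average code length: 253/101 = 2.5050 bits/symbol


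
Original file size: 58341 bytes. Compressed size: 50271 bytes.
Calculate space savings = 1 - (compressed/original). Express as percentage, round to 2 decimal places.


ratio = compressed/original = 50271/58341 = 0.861675
savings = 1 - ratio = 1 - 0.861675 = 0.138325
as a percentage: 0.138325 * 100 = 13.83%

Space savings = 1 - 50271/58341 = 13.83%


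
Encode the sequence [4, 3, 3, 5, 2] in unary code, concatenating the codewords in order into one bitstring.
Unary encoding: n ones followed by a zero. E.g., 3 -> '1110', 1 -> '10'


Encode each number as n ones followed by a terminating 0:
  4 -> 11110 (5 bits)
  3 -> 1110 (4 bits)
  3 -> 1110 (4 bits)
  5 -> 111110 (6 bits)
  2 -> 110 (3 bits)
Total length = 5 + 4 + 4 + 6 + 3 = 22 bits.

Unary([4, 3, 3, 5, 2]) = 1111011101110111110110 (22 bits)


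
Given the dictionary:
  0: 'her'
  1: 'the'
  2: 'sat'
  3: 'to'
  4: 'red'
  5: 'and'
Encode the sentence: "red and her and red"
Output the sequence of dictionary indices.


Look up each word in the dictionary:
  'red' -> 4
  'and' -> 5
  'her' -> 0
  'and' -> 5
  'red' -> 4

Encoded: [4, 5, 0, 5, 4]


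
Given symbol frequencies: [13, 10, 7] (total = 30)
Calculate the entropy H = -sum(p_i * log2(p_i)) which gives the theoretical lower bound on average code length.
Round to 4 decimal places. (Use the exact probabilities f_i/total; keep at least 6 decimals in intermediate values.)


Per-symbol terms -p_i * log2(p_i) with p_i = f_i/30:
  p = 13/30 = 0.433333: log2(p) = -1.206451, -p*log2(p) = 0.522795
  p = 10/30 = 0.333333: log2(p) = -1.584963, -p*log2(p) = 0.528321
  p = 7/30 = 0.233333: log2(p) = -2.099536, -p*log2(p) = 0.489892
H = 0.522795 + 0.528321 + 0.489892 = 1.541008

H = 1.541 bits/symbol


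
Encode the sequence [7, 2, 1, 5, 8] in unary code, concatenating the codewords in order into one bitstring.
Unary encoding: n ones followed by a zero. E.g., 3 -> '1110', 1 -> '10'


Encode each number as n ones followed by a terminating 0:
  7 -> 11111110 (8 bits)
  2 -> 110 (3 bits)
  1 -> 10 (2 bits)
  5 -> 111110 (6 bits)
  8 -> 111111110 (9 bits)
Total length = 8 + 3 + 2 + 6 + 9 = 28 bits.

Unary([7, 2, 1, 5, 8]) = 1111111011010111110111111110 (28 bits)


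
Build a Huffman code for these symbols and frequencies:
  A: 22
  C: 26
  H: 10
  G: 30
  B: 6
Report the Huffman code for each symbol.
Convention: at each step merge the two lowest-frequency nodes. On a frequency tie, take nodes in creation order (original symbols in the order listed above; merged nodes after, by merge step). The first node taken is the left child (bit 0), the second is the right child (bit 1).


Huffman tree construction:
Step 1: Merge B(6) + H(10) = 16
Step 2: Merge (B+H)(16) + A(22) = 38
Step 3: Merge C(26) + G(30) = 56
Step 4: Merge ((B+H)+A)(38) + (C+G)(56) = 94
Read each symbol's code off the tree from the root (left child = 0, right child = 1).

Codes:
  A: 01 (length 2)
  C: 10 (length 2)
  H: 001 (length 3)
  G: 11 (length 2)
  B: 000 (length 3)
Average code length: 204/94 = 2.1702 bits/symbol


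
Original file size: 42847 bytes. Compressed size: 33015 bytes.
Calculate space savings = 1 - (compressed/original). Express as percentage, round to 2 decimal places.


ratio = compressed/original = 33015/42847 = 0.770532
savings = 1 - ratio = 1 - 0.770532 = 0.229468
as a percentage: 0.229468 * 100 = 22.95%

Space savings = 1 - 33015/42847 = 22.95%


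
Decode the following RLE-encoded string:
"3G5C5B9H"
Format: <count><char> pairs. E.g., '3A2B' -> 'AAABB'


Expanding each <count><char> pair:
  3G -> 'GGG'
  5C -> 'CCCCC'
  5B -> 'BBBBB'
  9H -> 'HHHHHHHHH'

Decoded = GGGCCCCCBBBBBHHHHHHHHH


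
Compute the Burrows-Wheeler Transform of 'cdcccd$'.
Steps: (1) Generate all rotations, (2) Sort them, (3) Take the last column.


Rotations (sorted):
  0: $cdcccd -> last char: d
  1: cccd$cd -> last char: d
  2: ccd$cdc -> last char: c
  3: cd$cdcc -> last char: c
  4: cdcccd$ -> last char: $
  5: d$cdccc -> last char: c
  6: dcccd$c -> last char: c


BWT = ddcc$cc


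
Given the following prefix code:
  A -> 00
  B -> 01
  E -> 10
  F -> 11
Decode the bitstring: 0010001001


Decoding step by step:
Bits 00 -> A
Bits 10 -> E
Bits 00 -> A
Bits 10 -> E
Bits 01 -> B


Decoded message: AEAEB


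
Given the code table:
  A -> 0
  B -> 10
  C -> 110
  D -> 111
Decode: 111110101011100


Decoding:
111 -> D
110 -> C
10 -> B
10 -> B
111 -> D
0 -> A
0 -> A


Result: DCBBDAA


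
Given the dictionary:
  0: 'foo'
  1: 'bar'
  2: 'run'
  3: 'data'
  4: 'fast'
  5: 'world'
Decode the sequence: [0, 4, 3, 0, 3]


Look up each index in the dictionary:
  0 -> 'foo'
  4 -> 'fast'
  3 -> 'data'
  0 -> 'foo'
  3 -> 'data'

Decoded: "foo fast data foo data"


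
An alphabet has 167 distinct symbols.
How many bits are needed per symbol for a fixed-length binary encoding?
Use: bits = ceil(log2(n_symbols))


log2(167) = 7.3837
Bracket: 2^7 = 128 < 167 <= 2^8 = 256
So ceil(log2(167)) = 8

bits = ceil(log2(167)) = ceil(7.3837) = 8 bits


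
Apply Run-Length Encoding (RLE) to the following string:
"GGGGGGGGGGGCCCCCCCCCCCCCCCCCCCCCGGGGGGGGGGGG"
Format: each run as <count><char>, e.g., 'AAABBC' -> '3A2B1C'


Scanning runs left to right:
  i=0: run of 'G' x 11 -> '11G'
  i=11: run of 'C' x 21 -> '21C'
  i=32: run of 'G' x 12 -> '12G'

RLE = 11G21C12G


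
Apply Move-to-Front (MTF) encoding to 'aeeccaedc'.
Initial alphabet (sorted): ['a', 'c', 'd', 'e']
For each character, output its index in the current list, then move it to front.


MTF encoding:
'a': index 0 in ['a', 'c', 'd', 'e'] -> ['a', 'c', 'd', 'e']
'e': index 3 in ['a', 'c', 'd', 'e'] -> ['e', 'a', 'c', 'd']
'e': index 0 in ['e', 'a', 'c', 'd'] -> ['e', 'a', 'c', 'd']
'c': index 2 in ['e', 'a', 'c', 'd'] -> ['c', 'e', 'a', 'd']
'c': index 0 in ['c', 'e', 'a', 'd'] -> ['c', 'e', 'a', 'd']
'a': index 2 in ['c', 'e', 'a', 'd'] -> ['a', 'c', 'e', 'd']
'e': index 2 in ['a', 'c', 'e', 'd'] -> ['e', 'a', 'c', 'd']
'd': index 3 in ['e', 'a', 'c', 'd'] -> ['d', 'e', 'a', 'c']
'c': index 3 in ['d', 'e', 'a', 'c'] -> ['c', 'd', 'e', 'a']


Output: [0, 3, 0, 2, 0, 2, 2, 3, 3]


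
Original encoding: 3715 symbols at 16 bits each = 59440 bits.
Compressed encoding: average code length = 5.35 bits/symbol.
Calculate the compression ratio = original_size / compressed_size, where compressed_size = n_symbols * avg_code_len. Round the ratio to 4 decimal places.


original_size = n_symbols * orig_bits = 3715 * 16 = 59440 bits
compressed_size = n_symbols * avg_code_len = 3715 * 5.35 = 19875.25 bits
ratio = original_size / compressed_size = 59440 / 19875.25 = 2.9907

Compression ratio = 2.9907


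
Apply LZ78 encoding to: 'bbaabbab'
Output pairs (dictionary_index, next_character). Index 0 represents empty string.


LZ78 encoding steps:
Dictionary: {0: ''}
Step 1: w='' (idx 0), next='b' -> output (0, 'b'), add 'b' as idx 1
Step 2: w='b' (idx 1), next='a' -> output (1, 'a'), add 'ba' as idx 2
Step 3: w='' (idx 0), next='a' -> output (0, 'a'), add 'a' as idx 3
Step 4: w='b' (idx 1), next='b' -> output (1, 'b'), add 'bb' as idx 4
Step 5: w='a' (idx 3), next='b' -> output (3, 'b'), add 'ab' as idx 5


Encoded: [(0, 'b'), (1, 'a'), (0, 'a'), (1, 'b'), (3, 'b')]


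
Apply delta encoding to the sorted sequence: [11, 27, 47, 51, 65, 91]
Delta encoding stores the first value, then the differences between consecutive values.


First value: 11
Deltas:
  27 - 11 = 16
  47 - 27 = 20
  51 - 47 = 4
  65 - 51 = 14
  91 - 65 = 26


Delta encoded: [11, 16, 20, 4, 14, 26]


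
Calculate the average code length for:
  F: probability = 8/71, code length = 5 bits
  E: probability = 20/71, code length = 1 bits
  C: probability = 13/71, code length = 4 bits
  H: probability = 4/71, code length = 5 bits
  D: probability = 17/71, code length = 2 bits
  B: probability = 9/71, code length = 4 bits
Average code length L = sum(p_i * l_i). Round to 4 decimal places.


Weighted contributions p_i * l_i:
  F: (8/71) * 5 = 40/71
  E: (20/71) * 1 = 20/71
  C: (13/71) * 4 = 52/71
  H: (4/71) * 5 = 20/71
  D: (17/71) * 2 = 34/71
  B: (9/71) * 4 = 36/71
Sum = (40 + 20 + 52 + 20 + 34 + 36)/71 = 202/71

L = 202/71 = 2.8451 bits/symbol


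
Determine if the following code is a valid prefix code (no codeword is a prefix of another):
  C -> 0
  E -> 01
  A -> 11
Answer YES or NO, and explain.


Checking each pair (does one codeword prefix another?):
  C='0' vs E='01': prefix -- VIOLATION

NO -- this is NOT a valid prefix code. C (0) is a prefix of E (01).


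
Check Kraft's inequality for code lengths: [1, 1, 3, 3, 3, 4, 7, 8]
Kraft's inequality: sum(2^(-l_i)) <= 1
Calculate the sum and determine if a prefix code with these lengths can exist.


Sum = 2^(-1) + 2^(-1) + 2^(-3) + 2^(-3) + 2^(-3) + 2^(-4) + 2^(-7) + 2^(-8)
    = 0.5 + 0.5 + 0.125 + 0.125 + 0.125 + 0.0625 + 0.0078125 + 0.00390625
    = 371/256 = 1.44921875
Since 1.44921875 > 1, Kraft's inequality is NOT satisfied.
A prefix code with these lengths CANNOT exist.

Kraft sum = 1.44921875. Not satisfied.


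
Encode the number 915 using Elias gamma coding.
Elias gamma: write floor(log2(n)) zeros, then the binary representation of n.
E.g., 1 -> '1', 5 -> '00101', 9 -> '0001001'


num_bits = floor(log2(915)) + 1 = 10
leading_zeros = num_bits - 1 = 9
binary(915) = 1110010011

Elias gamma(915) = '000000000' + '1110010011' = 0000000001110010011 (19 bits)


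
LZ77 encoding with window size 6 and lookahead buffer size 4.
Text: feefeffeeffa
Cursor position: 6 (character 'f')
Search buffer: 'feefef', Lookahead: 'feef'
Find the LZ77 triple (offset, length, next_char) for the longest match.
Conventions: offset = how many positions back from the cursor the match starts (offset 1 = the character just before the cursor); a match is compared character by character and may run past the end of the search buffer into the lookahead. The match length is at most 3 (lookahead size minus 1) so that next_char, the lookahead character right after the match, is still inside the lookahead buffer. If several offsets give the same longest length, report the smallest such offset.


Try each offset into the search buffer:
  offset=1 (pos 5, char 'f'): match length 1
  offset=2 (pos 4, char 'e'): match length 0
  offset=3 (pos 3, char 'f'): match length 2
  offset=4 (pos 2, char 'e'): match length 0
  offset=5 (pos 1, char 'e'): match length 0
  offset=6 (pos 0, char 'f'): match length 3
Longest match has length 3 at offset 6.
next_char = character at position 6 + 3 = 9 -> 'f'

Best match: offset=6, length=3 (matching 'fee' starting at position 0)
LZ77 triple: (6, 3, 'f')


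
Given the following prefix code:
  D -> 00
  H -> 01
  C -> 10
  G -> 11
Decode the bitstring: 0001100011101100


Decoding step by step:
Bits 00 -> D
Bits 01 -> H
Bits 10 -> C
Bits 00 -> D
Bits 11 -> G
Bits 10 -> C
Bits 11 -> G
Bits 00 -> D


Decoded message: DHCDGCGD


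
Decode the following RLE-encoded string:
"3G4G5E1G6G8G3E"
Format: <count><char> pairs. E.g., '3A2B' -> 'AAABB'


Expanding each <count><char> pair:
  3G -> 'GGG'
  4G -> 'GGGG'
  5E -> 'EEEEE'
  1G -> 'G'
  6G -> 'GGGGGG'
  8G -> 'GGGGGGGG'
  3E -> 'EEE'

Decoded = GGGGGGGEEEEEGGGGGGGGGGGGGGGEEE


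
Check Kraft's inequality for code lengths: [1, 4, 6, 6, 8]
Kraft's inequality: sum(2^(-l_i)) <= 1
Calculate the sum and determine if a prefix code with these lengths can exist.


Sum = 2^(-1) + 2^(-4) + 2^(-6) + 2^(-6) + 2^(-8)
    = 0.5 + 0.0625 + 0.015625 + 0.015625 + 0.00390625
    = 153/256 = 0.59765625
Since 0.59765625 <= 1, Kraft's inequality IS satisfied.
A prefix code with these lengths CAN exist.

Kraft sum = 0.59765625. Satisfied.


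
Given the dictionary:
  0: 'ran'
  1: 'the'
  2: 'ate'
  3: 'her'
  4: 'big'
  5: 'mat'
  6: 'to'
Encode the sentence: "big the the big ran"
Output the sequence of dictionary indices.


Look up each word in the dictionary:
  'big' -> 4
  'the' -> 1
  'the' -> 1
  'big' -> 4
  'ran' -> 0

Encoded: [4, 1, 1, 4, 0]


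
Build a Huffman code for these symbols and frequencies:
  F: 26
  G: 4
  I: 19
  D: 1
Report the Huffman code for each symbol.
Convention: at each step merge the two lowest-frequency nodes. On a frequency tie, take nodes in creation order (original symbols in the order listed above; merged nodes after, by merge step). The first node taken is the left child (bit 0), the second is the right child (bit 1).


Huffman tree construction:
Step 1: Merge D(1) + G(4) = 5
Step 2: Merge (D+G)(5) + I(19) = 24
Step 3: Merge ((D+G)+I)(24) + F(26) = 50
Read each symbol's code off the tree from the root (left child = 0, right child = 1).

Codes:
  F: 1 (length 1)
  G: 001 (length 3)
  I: 01 (length 2)
  D: 000 (length 3)
Average code length: 79/50 = 1.5800 bits/symbol


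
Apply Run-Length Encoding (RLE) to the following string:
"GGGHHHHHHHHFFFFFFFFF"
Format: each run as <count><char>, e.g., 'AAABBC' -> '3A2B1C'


Scanning runs left to right:
  i=0: run of 'G' x 3 -> '3G'
  i=3: run of 'H' x 8 -> '8H'
  i=11: run of 'F' x 9 -> '9F'

RLE = 3G8H9F


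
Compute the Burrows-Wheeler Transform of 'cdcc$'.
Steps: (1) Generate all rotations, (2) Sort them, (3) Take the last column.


Rotations (sorted):
  0: $cdcc -> last char: c
  1: c$cdc -> last char: c
  2: cc$cd -> last char: d
  3: cdcc$ -> last char: $
  4: dcc$c -> last char: c


BWT = ccd$c


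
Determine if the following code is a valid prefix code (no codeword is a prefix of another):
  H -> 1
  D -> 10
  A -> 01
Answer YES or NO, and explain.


Checking each pair (does one codeword prefix another?):
  H='1' vs D='10': prefix -- VIOLATION

NO -- this is NOT a valid prefix code. H (1) is a prefix of D (10).


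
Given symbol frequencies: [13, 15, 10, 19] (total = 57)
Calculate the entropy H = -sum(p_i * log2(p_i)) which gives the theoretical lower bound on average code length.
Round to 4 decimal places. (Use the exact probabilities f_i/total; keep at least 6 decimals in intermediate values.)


Per-symbol terms -p_i * log2(p_i) with p_i = f_i/57:
  p = 13/57 = 0.228070: log2(p) = -2.132450, -p*log2(p) = 0.486348
  p = 15/57 = 0.263158: log2(p) = -1.925999, -p*log2(p) = 0.506842
  p = 10/57 = 0.175439: log2(p) = -2.510962, -p*log2(p) = 0.440520
  p = 19/57 = 0.333333: log2(p) = -1.584963, -p*log2(p) = 0.528321
H = 0.486348 + 0.506842 + 0.440520 + 0.528321 = 1.962031

H = 1.962 bits/symbol


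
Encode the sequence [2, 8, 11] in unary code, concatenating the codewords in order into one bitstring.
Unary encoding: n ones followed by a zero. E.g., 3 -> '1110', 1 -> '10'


Encode each number as n ones followed by a terminating 0:
  2 -> 110 (3 bits)
  8 -> 111111110 (9 bits)
  11 -> 111111111110 (12 bits)
Total length = 3 + 9 + 12 = 24 bits.

Unary([2, 8, 11]) = 110111111110111111111110 (24 bits)


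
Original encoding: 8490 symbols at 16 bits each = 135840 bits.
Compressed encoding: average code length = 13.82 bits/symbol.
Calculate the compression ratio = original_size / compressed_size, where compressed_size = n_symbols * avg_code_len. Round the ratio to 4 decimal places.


original_size = n_symbols * orig_bits = 8490 * 16 = 135840 bits
compressed_size = n_symbols * avg_code_len = 8490 * 13.82 = 117331.8 bits
ratio = original_size / compressed_size = 135840 / 117331.8 = 1.1577

Compression ratio = 1.1577


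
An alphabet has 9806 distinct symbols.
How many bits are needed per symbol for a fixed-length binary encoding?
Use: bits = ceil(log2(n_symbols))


log2(9806) = 13.2594
Bracket: 2^13 = 8192 < 9806 <= 2^14 = 16384
So ceil(log2(9806)) = 14

bits = ceil(log2(9806)) = ceil(13.2594) = 14 bits


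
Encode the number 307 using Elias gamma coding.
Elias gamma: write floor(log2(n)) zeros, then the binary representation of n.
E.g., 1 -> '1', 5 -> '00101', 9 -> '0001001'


num_bits = floor(log2(307)) + 1 = 9
leading_zeros = num_bits - 1 = 8
binary(307) = 100110011

Elias gamma(307) = '00000000' + '100110011' = 00000000100110011 (17 bits)


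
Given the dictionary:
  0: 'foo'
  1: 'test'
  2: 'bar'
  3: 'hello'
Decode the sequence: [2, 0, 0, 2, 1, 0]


Look up each index in the dictionary:
  2 -> 'bar'
  0 -> 'foo'
  0 -> 'foo'
  2 -> 'bar'
  1 -> 'test'
  0 -> 'foo'

Decoded: "bar foo foo bar test foo"


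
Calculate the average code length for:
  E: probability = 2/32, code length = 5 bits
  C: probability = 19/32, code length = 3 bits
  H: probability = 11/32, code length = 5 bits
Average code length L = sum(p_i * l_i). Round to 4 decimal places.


Weighted contributions p_i * l_i:
  E: (2/32) * 5 = 10/32
  C: (19/32) * 3 = 57/32
  H: (11/32) * 5 = 55/32
Sum = (10 + 57 + 55)/32 = 122/32

L = 122/32 = 3.8125 bits/symbol


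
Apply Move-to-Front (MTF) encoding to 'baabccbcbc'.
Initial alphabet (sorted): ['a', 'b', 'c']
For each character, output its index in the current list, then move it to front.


MTF encoding:
'b': index 1 in ['a', 'b', 'c'] -> ['b', 'a', 'c']
'a': index 1 in ['b', 'a', 'c'] -> ['a', 'b', 'c']
'a': index 0 in ['a', 'b', 'c'] -> ['a', 'b', 'c']
'b': index 1 in ['a', 'b', 'c'] -> ['b', 'a', 'c']
'c': index 2 in ['b', 'a', 'c'] -> ['c', 'b', 'a']
'c': index 0 in ['c', 'b', 'a'] -> ['c', 'b', 'a']
'b': index 1 in ['c', 'b', 'a'] -> ['b', 'c', 'a']
'c': index 1 in ['b', 'c', 'a'] -> ['c', 'b', 'a']
'b': index 1 in ['c', 'b', 'a'] -> ['b', 'c', 'a']
'c': index 1 in ['b', 'c', 'a'] -> ['c', 'b', 'a']


Output: [1, 1, 0, 1, 2, 0, 1, 1, 1, 1]


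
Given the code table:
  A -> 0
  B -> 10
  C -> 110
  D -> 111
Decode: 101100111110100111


Decoding:
10 -> B
110 -> C
0 -> A
111 -> D
110 -> C
10 -> B
0 -> A
111 -> D


Result: BCADCBAD


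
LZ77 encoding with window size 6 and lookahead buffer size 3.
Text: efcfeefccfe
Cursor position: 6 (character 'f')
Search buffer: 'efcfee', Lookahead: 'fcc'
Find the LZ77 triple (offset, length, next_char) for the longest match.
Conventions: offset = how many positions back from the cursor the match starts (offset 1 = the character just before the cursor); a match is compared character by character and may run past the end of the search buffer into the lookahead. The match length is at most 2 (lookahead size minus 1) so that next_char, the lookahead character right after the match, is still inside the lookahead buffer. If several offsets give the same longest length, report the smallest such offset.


Try each offset into the search buffer:
  offset=1 (pos 5, char 'e'): match length 0
  offset=2 (pos 4, char 'e'): match length 0
  offset=3 (pos 3, char 'f'): match length 1
  offset=4 (pos 2, char 'c'): match length 0
  offset=5 (pos 1, char 'f'): match length 2
  offset=6 (pos 0, char 'e'): match length 0
Longest match has length 2 at offset 5.
next_char = character at position 6 + 2 = 8 -> 'c'

Best match: offset=5, length=2 (matching 'fc' starting at position 1)
LZ77 triple: (5, 2, 'c')


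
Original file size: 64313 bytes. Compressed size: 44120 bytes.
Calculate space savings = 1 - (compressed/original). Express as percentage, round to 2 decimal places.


ratio = compressed/original = 44120/64313 = 0.68602
savings = 1 - ratio = 1 - 0.68602 = 0.31398
as a percentage: 0.31398 * 100 = 31.4%

Space savings = 1 - 44120/64313 = 31.4%


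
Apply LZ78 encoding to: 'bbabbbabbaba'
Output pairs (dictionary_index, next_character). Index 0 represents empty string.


LZ78 encoding steps:
Dictionary: {0: ''}
Step 1: w='' (idx 0), next='b' -> output (0, 'b'), add 'b' as idx 1
Step 2: w='b' (idx 1), next='a' -> output (1, 'a'), add 'ba' as idx 2
Step 3: w='b' (idx 1), next='b' -> output (1, 'b'), add 'bb' as idx 3
Step 4: w='ba' (idx 2), next='b' -> output (2, 'b'), add 'bab' as idx 4
Step 5: w='bab' (idx 4), next='a' -> output (4, 'a'), add 'baba' as idx 5


Encoded: [(0, 'b'), (1, 'a'), (1, 'b'), (2, 'b'), (4, 'a')]


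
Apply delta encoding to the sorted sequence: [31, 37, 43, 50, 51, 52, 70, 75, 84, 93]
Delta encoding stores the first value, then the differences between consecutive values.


First value: 31
Deltas:
  37 - 31 = 6
  43 - 37 = 6
  50 - 43 = 7
  51 - 50 = 1
  52 - 51 = 1
  70 - 52 = 18
  75 - 70 = 5
  84 - 75 = 9
  93 - 84 = 9


Delta encoded: [31, 6, 6, 7, 1, 1, 18, 5, 9, 9]


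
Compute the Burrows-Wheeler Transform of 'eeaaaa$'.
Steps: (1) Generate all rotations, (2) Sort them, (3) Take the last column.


Rotations (sorted):
  0: $eeaaaa -> last char: a
  1: a$eeaaa -> last char: a
  2: aa$eeaa -> last char: a
  3: aaa$eea -> last char: a
  4: aaaa$ee -> last char: e
  5: eaaaa$e -> last char: e
  6: eeaaaa$ -> last char: $


BWT = aaaaee$


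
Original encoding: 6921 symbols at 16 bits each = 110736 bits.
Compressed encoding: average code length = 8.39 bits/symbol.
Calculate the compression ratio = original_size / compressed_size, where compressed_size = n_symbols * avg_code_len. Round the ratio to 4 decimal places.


original_size = n_symbols * orig_bits = 6921 * 16 = 110736 bits
compressed_size = n_symbols * avg_code_len = 6921 * 8.39 = 58067.19 bits
ratio = original_size / compressed_size = 110736 / 58067.19 = 1.907

Compression ratio = 1.907


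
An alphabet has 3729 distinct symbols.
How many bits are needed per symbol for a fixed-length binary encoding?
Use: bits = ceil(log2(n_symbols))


log2(3729) = 11.8646
Bracket: 2^11 = 2048 < 3729 <= 2^12 = 4096
So ceil(log2(3729)) = 12

bits = ceil(log2(3729)) = ceil(11.8646) = 12 bits


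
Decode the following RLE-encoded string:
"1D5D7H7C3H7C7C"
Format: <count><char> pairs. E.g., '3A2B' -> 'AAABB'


Expanding each <count><char> pair:
  1D -> 'D'
  5D -> 'DDDDD'
  7H -> 'HHHHHHH'
  7C -> 'CCCCCCC'
  3H -> 'HHH'
  7C -> 'CCCCCCC'
  7C -> 'CCCCCCC'

Decoded = DDDDDDHHHHHHHCCCCCCCHHHCCCCCCCCCCCCCC


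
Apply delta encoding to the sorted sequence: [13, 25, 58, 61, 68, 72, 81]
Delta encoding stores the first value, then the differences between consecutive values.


First value: 13
Deltas:
  25 - 13 = 12
  58 - 25 = 33
  61 - 58 = 3
  68 - 61 = 7
  72 - 68 = 4
  81 - 72 = 9


Delta encoded: [13, 12, 33, 3, 7, 4, 9]


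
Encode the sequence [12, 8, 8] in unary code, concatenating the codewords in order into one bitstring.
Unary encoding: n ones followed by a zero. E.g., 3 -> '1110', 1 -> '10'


Encode each number as n ones followed by a terminating 0:
  12 -> 1111111111110 (13 bits)
  8 -> 111111110 (9 bits)
  8 -> 111111110 (9 bits)
Total length = 13 + 9 + 9 = 31 bits.

Unary([12, 8, 8]) = 1111111111110111111110111111110 (31 bits)


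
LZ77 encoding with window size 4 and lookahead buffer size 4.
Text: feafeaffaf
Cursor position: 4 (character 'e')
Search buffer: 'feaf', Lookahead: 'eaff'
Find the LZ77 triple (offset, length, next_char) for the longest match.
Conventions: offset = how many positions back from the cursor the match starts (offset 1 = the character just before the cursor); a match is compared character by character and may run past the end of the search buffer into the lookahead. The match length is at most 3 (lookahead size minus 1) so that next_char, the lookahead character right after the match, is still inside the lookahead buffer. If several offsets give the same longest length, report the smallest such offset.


Try each offset into the search buffer:
  offset=1 (pos 3, char 'f'): match length 0
  offset=2 (pos 2, char 'a'): match length 0
  offset=3 (pos 1, char 'e'): match length 3
  offset=4 (pos 0, char 'f'): match length 0
Longest match has length 3 at offset 3.
next_char = character at position 4 + 3 = 7 -> 'f'

Best match: offset=3, length=3 (matching 'eaf' starting at position 1)
LZ77 triple: (3, 3, 'f')


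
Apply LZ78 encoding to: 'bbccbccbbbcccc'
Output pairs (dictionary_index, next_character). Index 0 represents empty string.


LZ78 encoding steps:
Dictionary: {0: ''}
Step 1: w='' (idx 0), next='b' -> output (0, 'b'), add 'b' as idx 1
Step 2: w='b' (idx 1), next='c' -> output (1, 'c'), add 'bc' as idx 2
Step 3: w='' (idx 0), next='c' -> output (0, 'c'), add 'c' as idx 3
Step 4: w='bc' (idx 2), next='c' -> output (2, 'c'), add 'bcc' as idx 4
Step 5: w='b' (idx 1), next='b' -> output (1, 'b'), add 'bb' as idx 5
Step 6: w='bcc' (idx 4), next='c' -> output (4, 'c'), add 'bccc' as idx 6
Step 7: w='c' (idx 3), end of input -> output (3, '')


Encoded: [(0, 'b'), (1, 'c'), (0, 'c'), (2, 'c'), (1, 'b'), (4, 'c'), (3, '')]


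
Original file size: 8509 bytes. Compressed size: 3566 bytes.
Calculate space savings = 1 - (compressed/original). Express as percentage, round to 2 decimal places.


ratio = compressed/original = 3566/8509 = 0.419086
savings = 1 - ratio = 1 - 0.419086 = 0.580914
as a percentage: 0.580914 * 100 = 58.09%

Space savings = 1 - 3566/8509 = 58.09%


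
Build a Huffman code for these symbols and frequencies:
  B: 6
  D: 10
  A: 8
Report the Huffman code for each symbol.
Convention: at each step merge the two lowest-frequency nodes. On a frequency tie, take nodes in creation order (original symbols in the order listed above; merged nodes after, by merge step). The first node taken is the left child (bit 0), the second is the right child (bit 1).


Huffman tree construction:
Step 1: Merge B(6) + A(8) = 14
Step 2: Merge D(10) + (B+A)(14) = 24
Read each symbol's code off the tree from the root (left child = 0, right child = 1).

Codes:
  B: 10 (length 2)
  D: 0 (length 1)
  A: 11 (length 2)
Average code length: 38/24 = 1.5833 bits/symbol


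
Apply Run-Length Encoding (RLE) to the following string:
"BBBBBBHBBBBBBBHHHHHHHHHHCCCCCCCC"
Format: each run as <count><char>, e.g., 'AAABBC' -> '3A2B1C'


Scanning runs left to right:
  i=0: run of 'B' x 6 -> '6B'
  i=6: run of 'H' x 1 -> '1H'
  i=7: run of 'B' x 7 -> '7B'
  i=14: run of 'H' x 10 -> '10H'
  i=24: run of 'C' x 8 -> '8C'

RLE = 6B1H7B10H8C


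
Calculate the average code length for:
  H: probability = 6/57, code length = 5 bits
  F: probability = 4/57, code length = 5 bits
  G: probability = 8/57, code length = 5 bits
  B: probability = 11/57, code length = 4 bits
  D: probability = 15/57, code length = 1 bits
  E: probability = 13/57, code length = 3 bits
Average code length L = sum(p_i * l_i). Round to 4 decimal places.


Weighted contributions p_i * l_i:
  H: (6/57) * 5 = 30/57
  F: (4/57) * 5 = 20/57
  G: (8/57) * 5 = 40/57
  B: (11/57) * 4 = 44/57
  D: (15/57) * 1 = 15/57
  E: (13/57) * 3 = 39/57
Sum = (30 + 20 + 40 + 44 + 15 + 39)/57 = 188/57

L = 188/57 = 3.2982 bits/symbol


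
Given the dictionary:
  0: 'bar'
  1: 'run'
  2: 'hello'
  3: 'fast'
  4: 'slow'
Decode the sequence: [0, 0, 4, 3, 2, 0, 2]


Look up each index in the dictionary:
  0 -> 'bar'
  0 -> 'bar'
  4 -> 'slow'
  3 -> 'fast'
  2 -> 'hello'
  0 -> 'bar'
  2 -> 'hello'

Decoded: "bar bar slow fast hello bar hello"


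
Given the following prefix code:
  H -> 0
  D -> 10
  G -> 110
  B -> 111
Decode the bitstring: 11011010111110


Decoding step by step:
Bits 110 -> G
Bits 110 -> G
Bits 10 -> D
Bits 111 -> B
Bits 110 -> G


Decoded message: GGDBG


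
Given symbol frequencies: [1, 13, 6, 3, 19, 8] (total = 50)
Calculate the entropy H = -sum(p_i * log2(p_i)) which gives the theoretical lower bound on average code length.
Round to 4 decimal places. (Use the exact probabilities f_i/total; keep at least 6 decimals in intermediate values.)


Per-symbol terms -p_i * log2(p_i) with p_i = f_i/50:
  p = 1/50 = 0.020000: log2(p) = -5.643856, -p*log2(p) = 0.112877
  p = 13/50 = 0.260000: log2(p) = -1.943416, -p*log2(p) = 0.505288
  p = 6/50 = 0.120000: log2(p) = -3.058894, -p*log2(p) = 0.367067
  p = 3/50 = 0.060000: log2(p) = -4.058894, -p*log2(p) = 0.243534
  p = 19/50 = 0.380000: log2(p) = -1.395929, -p*log2(p) = 0.530453
  p = 8/50 = 0.160000: log2(p) = -2.643856, -p*log2(p) = 0.423017
H = 0.112877 + 0.505288 + 0.367067 + 0.243534 + 0.530453 + 0.423017 = 2.182236

H = 2.1822 bits/symbol


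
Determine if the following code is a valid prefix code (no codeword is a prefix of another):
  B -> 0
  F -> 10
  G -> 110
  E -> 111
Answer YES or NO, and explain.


Checking each pair (does one codeword prefix another?):
  B='0' vs F='10': no prefix
  B='0' vs G='110': no prefix
  B='0' vs E='111': no prefix
  F='10' vs B='0': no prefix
  F='10' vs G='110': no prefix
  F='10' vs E='111': no prefix
  G='110' vs B='0': no prefix
  G='110' vs F='10': no prefix
  G='110' vs E='111': no prefix
  E='111' vs B='0': no prefix
  E='111' vs F='10': no prefix
  E='111' vs G='110': no prefix
No violation found over all pairs.

YES -- this is a valid prefix code. No codeword is a prefix of any other codeword.


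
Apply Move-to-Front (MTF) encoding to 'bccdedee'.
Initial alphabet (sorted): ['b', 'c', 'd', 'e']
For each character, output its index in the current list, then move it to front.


MTF encoding:
'b': index 0 in ['b', 'c', 'd', 'e'] -> ['b', 'c', 'd', 'e']
'c': index 1 in ['b', 'c', 'd', 'e'] -> ['c', 'b', 'd', 'e']
'c': index 0 in ['c', 'b', 'd', 'e'] -> ['c', 'b', 'd', 'e']
'd': index 2 in ['c', 'b', 'd', 'e'] -> ['d', 'c', 'b', 'e']
'e': index 3 in ['d', 'c', 'b', 'e'] -> ['e', 'd', 'c', 'b']
'd': index 1 in ['e', 'd', 'c', 'b'] -> ['d', 'e', 'c', 'b']
'e': index 1 in ['d', 'e', 'c', 'b'] -> ['e', 'd', 'c', 'b']
'e': index 0 in ['e', 'd', 'c', 'b'] -> ['e', 'd', 'c', 'b']


Output: [0, 1, 0, 2, 3, 1, 1, 0]


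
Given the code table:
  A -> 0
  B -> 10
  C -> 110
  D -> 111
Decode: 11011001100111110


Decoding:
110 -> C
110 -> C
0 -> A
110 -> C
0 -> A
111 -> D
110 -> C


Result: CCACADC


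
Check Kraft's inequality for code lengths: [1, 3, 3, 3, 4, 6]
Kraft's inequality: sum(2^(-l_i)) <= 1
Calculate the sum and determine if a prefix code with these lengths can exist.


Sum = 2^(-1) + 2^(-3) + 2^(-3) + 2^(-3) + 2^(-4) + 2^(-6)
    = 0.5 + 0.125 + 0.125 + 0.125 + 0.0625 + 0.015625
    = 61/64 = 0.953125
Since 0.953125 <= 1, Kraft's inequality IS satisfied.
A prefix code with these lengths CAN exist.

Kraft sum = 0.953125. Satisfied.


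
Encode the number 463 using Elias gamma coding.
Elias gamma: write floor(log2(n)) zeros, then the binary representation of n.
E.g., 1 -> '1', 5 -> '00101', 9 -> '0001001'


num_bits = floor(log2(463)) + 1 = 9
leading_zeros = num_bits - 1 = 8
binary(463) = 111001111

Elias gamma(463) = '00000000' + '111001111' = 00000000111001111 (17 bits)


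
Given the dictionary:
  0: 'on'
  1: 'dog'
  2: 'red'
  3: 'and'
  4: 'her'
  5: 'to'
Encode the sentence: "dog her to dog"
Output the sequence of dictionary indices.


Look up each word in the dictionary:
  'dog' -> 1
  'her' -> 4
  'to' -> 5
  'dog' -> 1

Encoded: [1, 4, 5, 1]


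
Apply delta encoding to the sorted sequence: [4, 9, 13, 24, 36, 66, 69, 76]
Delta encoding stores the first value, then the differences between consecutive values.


First value: 4
Deltas:
  9 - 4 = 5
  13 - 9 = 4
  24 - 13 = 11
  36 - 24 = 12
  66 - 36 = 30
  69 - 66 = 3
  76 - 69 = 7


Delta encoded: [4, 5, 4, 11, 12, 30, 3, 7]


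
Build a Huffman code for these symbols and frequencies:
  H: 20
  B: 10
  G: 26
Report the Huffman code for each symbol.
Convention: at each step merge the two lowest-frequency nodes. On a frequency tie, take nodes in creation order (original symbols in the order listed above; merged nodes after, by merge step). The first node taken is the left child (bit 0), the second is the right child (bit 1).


Huffman tree construction:
Step 1: Merge B(10) + H(20) = 30
Step 2: Merge G(26) + (B+H)(30) = 56
Read each symbol's code off the tree from the root (left child = 0, right child = 1).

Codes:
  H: 11 (length 2)
  B: 10 (length 2)
  G: 0 (length 1)
Average code length: 86/56 = 1.5357 bits/symbol


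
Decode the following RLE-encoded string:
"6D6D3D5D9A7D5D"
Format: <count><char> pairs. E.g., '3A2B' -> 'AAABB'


Expanding each <count><char> pair:
  6D -> 'DDDDDD'
  6D -> 'DDDDDD'
  3D -> 'DDD'
  5D -> 'DDDDD'
  9A -> 'AAAAAAAAA'
  7D -> 'DDDDDDD'
  5D -> 'DDDDD'

Decoded = DDDDDDDDDDDDDDDDDDDDAAAAAAAAADDDDDDDDDDDD


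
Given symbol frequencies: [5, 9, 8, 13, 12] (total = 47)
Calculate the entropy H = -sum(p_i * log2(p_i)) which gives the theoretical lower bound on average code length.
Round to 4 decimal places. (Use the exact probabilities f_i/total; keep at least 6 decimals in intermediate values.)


Per-symbol terms -p_i * log2(p_i) with p_i = f_i/47:
  p = 5/47 = 0.106383: log2(p) = -3.232661, -p*log2(p) = 0.343900
  p = 9/47 = 0.191489: log2(p) = -2.384664, -p*log2(p) = 0.456638
  p = 8/47 = 0.170213: log2(p) = -2.554589, -p*log2(p) = 0.434824
  p = 13/47 = 0.276596: log2(p) = -1.854149, -p*log2(p) = 0.512850
  p = 12/47 = 0.255319: log2(p) = -1.969626, -p*log2(p) = 0.502883
H = 0.343900 + 0.456638 + 0.434824 + 0.512850 + 0.502883 = 2.251095

H = 2.2511 bits/symbol


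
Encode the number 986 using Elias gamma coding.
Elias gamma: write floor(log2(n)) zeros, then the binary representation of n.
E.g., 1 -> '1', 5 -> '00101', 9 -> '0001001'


num_bits = floor(log2(986)) + 1 = 10
leading_zeros = num_bits - 1 = 9
binary(986) = 1111011010

Elias gamma(986) = '000000000' + '1111011010' = 0000000001111011010 (19 bits)


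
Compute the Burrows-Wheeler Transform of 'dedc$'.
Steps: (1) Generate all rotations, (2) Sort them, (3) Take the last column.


Rotations (sorted):
  0: $dedc -> last char: c
  1: c$ded -> last char: d
  2: dc$de -> last char: e
  3: dedc$ -> last char: $
  4: edc$d -> last char: d


BWT = cde$d


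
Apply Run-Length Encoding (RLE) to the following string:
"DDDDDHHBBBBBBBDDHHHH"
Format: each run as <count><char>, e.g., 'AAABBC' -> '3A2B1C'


Scanning runs left to right:
  i=0: run of 'D' x 5 -> '5D'
  i=5: run of 'H' x 2 -> '2H'
  i=7: run of 'B' x 7 -> '7B'
  i=14: run of 'D' x 2 -> '2D'
  i=16: run of 'H' x 4 -> '4H'

RLE = 5D2H7B2D4H
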